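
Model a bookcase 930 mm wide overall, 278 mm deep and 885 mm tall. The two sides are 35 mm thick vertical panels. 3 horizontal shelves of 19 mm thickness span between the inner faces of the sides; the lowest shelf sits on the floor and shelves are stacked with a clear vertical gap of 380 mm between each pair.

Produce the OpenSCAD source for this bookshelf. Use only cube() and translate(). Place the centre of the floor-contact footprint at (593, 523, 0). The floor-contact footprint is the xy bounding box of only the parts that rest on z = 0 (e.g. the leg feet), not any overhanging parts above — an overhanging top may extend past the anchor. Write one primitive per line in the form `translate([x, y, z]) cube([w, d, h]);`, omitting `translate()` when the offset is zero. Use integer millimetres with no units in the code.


translate([128, 384, 0]) cube([35, 278, 885]);
translate([1023, 384, 0]) cube([35, 278, 885]);
translate([163, 384, 0]) cube([860, 278, 19]);
translate([163, 384, 399]) cube([860, 278, 19]);
translate([163, 384, 798]) cube([860, 278, 19]);


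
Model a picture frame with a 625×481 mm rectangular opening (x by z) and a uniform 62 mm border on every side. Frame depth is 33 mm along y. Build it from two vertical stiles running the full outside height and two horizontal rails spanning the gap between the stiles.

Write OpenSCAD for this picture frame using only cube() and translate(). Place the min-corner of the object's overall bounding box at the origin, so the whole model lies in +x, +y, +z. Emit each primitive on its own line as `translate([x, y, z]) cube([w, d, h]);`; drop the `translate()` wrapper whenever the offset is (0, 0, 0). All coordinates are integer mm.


cube([62, 33, 605]);
translate([687, 0, 0]) cube([62, 33, 605]);
translate([62, 0, 0]) cube([625, 33, 62]);
translate([62, 0, 543]) cube([625, 33, 62]);


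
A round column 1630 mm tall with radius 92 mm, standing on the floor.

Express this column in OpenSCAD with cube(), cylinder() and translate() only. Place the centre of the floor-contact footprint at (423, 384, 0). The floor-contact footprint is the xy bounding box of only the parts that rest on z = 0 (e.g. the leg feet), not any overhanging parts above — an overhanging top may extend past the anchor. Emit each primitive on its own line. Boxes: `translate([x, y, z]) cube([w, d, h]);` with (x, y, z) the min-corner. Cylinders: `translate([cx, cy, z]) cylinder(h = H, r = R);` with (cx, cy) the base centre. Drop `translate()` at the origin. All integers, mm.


translate([423, 384, 0]) cylinder(h = 1630, r = 92);


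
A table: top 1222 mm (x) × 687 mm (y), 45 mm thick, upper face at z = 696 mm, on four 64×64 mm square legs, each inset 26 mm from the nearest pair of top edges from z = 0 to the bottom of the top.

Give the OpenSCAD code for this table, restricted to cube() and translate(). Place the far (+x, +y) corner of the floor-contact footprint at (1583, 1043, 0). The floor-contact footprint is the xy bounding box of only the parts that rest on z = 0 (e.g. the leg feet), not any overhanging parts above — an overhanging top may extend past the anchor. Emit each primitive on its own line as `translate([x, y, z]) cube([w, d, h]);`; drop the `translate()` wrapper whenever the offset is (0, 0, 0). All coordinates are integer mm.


translate([387, 382, 651]) cube([1222, 687, 45]);
translate([413, 408, 0]) cube([64, 64, 651]);
translate([1519, 408, 0]) cube([64, 64, 651]);
translate([413, 979, 0]) cube([64, 64, 651]);
translate([1519, 979, 0]) cube([64, 64, 651]);


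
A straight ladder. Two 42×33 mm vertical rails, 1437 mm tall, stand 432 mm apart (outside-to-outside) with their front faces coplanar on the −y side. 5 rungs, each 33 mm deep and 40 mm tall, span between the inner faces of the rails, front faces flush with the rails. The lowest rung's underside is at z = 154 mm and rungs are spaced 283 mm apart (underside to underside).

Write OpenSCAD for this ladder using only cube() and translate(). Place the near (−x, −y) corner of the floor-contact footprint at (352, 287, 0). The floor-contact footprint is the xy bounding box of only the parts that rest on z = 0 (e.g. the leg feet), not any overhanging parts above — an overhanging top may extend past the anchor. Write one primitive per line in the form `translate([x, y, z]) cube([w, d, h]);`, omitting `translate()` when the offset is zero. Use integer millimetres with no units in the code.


// rung span = 432 - 2*42 = 348
// rung[k] z = 154 + k*283
translate([352, 287, 0]) cube([42, 33, 1437]);
translate([742, 287, 0]) cube([42, 33, 1437]);
translate([394, 287, 154]) cube([348, 33, 40]);
translate([394, 287, 437]) cube([348, 33, 40]);
translate([394, 287, 720]) cube([348, 33, 40]);
translate([394, 287, 1003]) cube([348, 33, 40]);
translate([394, 287, 1286]) cube([348, 33, 40]);


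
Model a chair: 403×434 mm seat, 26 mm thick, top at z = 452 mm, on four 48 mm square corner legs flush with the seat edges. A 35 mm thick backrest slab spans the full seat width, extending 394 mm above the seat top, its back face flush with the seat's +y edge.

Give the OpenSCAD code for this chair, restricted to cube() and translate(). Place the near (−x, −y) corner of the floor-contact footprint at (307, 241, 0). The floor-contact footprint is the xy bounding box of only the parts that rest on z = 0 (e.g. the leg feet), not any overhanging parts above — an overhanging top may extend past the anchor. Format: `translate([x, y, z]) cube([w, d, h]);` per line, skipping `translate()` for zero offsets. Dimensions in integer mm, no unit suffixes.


translate([307, 241, 426]) cube([403, 434, 26]);
translate([307, 241, 0]) cube([48, 48, 426]);
translate([662, 241, 0]) cube([48, 48, 426]);
translate([307, 627, 0]) cube([48, 48, 426]);
translate([662, 627, 0]) cube([48, 48, 426]);
translate([307, 640, 452]) cube([403, 35, 394]);


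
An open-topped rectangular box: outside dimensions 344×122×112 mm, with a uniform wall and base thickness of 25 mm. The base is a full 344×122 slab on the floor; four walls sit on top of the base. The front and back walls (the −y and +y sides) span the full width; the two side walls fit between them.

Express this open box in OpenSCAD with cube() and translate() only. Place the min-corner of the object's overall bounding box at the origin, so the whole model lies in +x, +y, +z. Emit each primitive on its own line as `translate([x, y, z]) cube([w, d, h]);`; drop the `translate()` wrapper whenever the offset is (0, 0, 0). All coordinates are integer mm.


cube([344, 122, 25]);
translate([0, 0, 25]) cube([344, 25, 87]);
translate([0, 97, 25]) cube([344, 25, 87]);
translate([0, 25, 25]) cube([25, 72, 87]);
translate([319, 25, 25]) cube([25, 72, 87]);


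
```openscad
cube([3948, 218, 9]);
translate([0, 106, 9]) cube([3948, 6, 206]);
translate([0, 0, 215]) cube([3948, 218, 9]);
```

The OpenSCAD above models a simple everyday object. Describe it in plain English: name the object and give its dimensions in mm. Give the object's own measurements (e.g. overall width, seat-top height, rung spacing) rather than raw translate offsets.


An I-beam lying along x, 3948 mm long. Overall section height 224 mm. Two flanges 218 mm wide (y) and 9 mm thick, one on the floor and one at the top; a web 6 mm thick runs between them, centred on the flange width.


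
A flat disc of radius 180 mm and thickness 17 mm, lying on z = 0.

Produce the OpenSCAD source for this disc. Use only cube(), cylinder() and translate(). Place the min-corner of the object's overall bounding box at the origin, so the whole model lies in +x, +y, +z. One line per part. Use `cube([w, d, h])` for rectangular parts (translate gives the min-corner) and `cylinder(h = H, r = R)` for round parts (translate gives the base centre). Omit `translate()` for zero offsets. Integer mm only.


translate([180, 180, 0]) cylinder(h = 17, r = 180);


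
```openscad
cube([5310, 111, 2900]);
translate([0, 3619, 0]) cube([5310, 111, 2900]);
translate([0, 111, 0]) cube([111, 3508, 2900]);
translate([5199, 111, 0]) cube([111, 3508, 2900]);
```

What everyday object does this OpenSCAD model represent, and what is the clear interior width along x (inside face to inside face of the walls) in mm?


A house (or room) frame. The interior width is 5088 mm.

Four 2900 mm walls enclosing a rectangle with no floor or roof — a room or house frame. Outside width is 5310 mm and wall thickness is 111 mm, so the interior width is 5310 − 2 × 111 = 5088 mm.


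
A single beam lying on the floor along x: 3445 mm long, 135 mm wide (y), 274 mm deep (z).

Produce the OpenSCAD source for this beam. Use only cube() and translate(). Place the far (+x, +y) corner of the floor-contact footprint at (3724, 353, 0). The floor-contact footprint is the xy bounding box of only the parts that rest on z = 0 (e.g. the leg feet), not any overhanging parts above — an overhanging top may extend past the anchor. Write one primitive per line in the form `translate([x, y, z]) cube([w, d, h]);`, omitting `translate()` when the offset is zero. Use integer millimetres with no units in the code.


translate([279, 218, 0]) cube([3445, 135, 274]);


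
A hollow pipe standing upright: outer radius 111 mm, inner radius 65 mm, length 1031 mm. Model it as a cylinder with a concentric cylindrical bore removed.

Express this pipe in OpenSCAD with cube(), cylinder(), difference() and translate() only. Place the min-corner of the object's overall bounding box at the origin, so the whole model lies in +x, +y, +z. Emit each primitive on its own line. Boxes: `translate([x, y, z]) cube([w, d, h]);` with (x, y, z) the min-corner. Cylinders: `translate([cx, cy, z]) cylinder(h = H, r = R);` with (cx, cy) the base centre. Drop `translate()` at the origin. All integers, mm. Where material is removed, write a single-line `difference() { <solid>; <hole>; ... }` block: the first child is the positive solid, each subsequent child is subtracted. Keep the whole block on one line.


difference() { translate([111, 111, 0]) cylinder(h = 1031, r = 111); translate([111, 111, 0]) cylinder(h = 1031, r = 65); }


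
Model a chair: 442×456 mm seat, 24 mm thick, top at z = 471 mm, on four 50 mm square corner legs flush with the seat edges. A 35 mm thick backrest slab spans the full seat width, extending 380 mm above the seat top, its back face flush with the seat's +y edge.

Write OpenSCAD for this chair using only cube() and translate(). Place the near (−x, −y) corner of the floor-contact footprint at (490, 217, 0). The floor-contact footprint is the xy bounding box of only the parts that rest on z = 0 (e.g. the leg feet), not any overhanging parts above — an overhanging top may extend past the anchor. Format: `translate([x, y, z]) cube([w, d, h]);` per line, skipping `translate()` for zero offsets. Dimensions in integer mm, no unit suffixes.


// leg_h = 471 - 24 = 447
translate([490, 217, 447]) cube([442, 456, 24]);
translate([490, 217, 0]) cube([50, 50, 447]);
translate([882, 217, 0]) cube([50, 50, 447]);
translate([490, 623, 0]) cube([50, 50, 447]);
translate([882, 623, 0]) cube([50, 50, 447]);
translate([490, 638, 471]) cube([442, 35, 380]);


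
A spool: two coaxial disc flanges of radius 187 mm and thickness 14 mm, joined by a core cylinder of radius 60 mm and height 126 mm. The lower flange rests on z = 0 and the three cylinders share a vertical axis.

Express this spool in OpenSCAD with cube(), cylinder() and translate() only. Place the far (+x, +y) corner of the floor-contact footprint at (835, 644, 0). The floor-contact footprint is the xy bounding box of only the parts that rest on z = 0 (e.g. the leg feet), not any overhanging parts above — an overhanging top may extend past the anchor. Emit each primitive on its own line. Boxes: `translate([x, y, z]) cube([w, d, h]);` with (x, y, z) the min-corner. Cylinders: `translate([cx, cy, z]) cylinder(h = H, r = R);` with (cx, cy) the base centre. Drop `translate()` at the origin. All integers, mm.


translate([648, 457, 0]) cylinder(h = 14, r = 187);
translate([648, 457, 14]) cylinder(h = 126, r = 60);
translate([648, 457, 140]) cylinder(h = 14, r = 187);


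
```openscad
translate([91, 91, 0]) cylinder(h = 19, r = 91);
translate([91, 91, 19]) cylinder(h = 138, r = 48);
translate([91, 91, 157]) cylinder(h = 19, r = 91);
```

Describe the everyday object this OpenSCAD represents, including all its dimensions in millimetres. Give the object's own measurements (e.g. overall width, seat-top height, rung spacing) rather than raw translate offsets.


A spool: two coaxial disc flanges of radius 91 mm and thickness 19 mm, joined by a core cylinder of radius 48 mm and height 138 mm. The lower flange rests on z = 0 and the three cylinders share a vertical axis.


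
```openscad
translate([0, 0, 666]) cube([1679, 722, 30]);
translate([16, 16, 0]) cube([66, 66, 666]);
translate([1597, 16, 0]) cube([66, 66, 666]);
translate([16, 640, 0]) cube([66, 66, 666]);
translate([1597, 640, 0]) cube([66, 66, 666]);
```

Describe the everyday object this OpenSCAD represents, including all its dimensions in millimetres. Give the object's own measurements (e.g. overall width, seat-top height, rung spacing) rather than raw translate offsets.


A rectangular dining table. The top is 1679×722×30 mm with its upper surface at z = 696 mm. It stands on four 66×66 mm square legs, each inset 16 mm from the nearest pair of top edges, running from the floor to the underside of the top.


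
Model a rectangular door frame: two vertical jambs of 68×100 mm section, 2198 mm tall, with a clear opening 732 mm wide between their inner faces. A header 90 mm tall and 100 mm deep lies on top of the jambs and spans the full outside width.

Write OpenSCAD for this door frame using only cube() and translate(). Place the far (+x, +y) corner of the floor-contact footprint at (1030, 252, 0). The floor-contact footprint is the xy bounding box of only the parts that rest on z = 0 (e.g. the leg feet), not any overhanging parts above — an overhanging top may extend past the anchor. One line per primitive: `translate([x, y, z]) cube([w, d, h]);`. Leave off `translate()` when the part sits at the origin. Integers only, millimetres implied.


translate([162, 152, 0]) cube([68, 100, 2198]);
translate([962, 152, 0]) cube([68, 100, 2198]);
translate([162, 152, 2198]) cube([868, 100, 90]);


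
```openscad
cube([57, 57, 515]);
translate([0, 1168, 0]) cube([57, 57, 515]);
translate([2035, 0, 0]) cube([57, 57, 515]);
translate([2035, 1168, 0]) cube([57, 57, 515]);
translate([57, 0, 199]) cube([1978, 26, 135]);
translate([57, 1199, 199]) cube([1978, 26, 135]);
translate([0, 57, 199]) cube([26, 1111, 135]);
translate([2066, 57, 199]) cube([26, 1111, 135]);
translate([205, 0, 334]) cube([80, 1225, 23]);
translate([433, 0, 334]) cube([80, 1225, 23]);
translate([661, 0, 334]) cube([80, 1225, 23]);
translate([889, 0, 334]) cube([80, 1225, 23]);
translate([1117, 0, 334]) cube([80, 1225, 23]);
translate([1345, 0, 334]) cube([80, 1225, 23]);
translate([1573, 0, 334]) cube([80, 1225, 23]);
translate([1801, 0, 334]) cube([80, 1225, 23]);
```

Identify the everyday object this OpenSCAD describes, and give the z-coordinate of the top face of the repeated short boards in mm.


A bed frame. The slat-top height is 357 mm.

Four posts, four rails, and a row of slats — a bed frame. Slats sit on the rails at z = 199 + 135 = 334; with slat thickness 23, the top is 357 mm.


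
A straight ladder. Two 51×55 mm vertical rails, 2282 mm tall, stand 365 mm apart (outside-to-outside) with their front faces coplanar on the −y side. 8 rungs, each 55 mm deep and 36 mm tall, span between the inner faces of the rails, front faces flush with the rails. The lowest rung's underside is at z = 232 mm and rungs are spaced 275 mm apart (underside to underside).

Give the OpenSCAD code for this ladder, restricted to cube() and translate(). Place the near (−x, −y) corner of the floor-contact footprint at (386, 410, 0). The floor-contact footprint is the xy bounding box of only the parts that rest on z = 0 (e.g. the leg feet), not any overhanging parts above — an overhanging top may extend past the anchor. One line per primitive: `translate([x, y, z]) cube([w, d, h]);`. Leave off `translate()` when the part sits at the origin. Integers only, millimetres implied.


translate([386, 410, 0]) cube([51, 55, 2282]);
translate([700, 410, 0]) cube([51, 55, 2282]);
translate([437, 410, 232]) cube([263, 55, 36]);
translate([437, 410, 507]) cube([263, 55, 36]);
translate([437, 410, 782]) cube([263, 55, 36]);
translate([437, 410, 1057]) cube([263, 55, 36]);
translate([437, 410, 1332]) cube([263, 55, 36]);
translate([437, 410, 1607]) cube([263, 55, 36]);
translate([437, 410, 1882]) cube([263, 55, 36]);
translate([437, 410, 2157]) cube([263, 55, 36]);


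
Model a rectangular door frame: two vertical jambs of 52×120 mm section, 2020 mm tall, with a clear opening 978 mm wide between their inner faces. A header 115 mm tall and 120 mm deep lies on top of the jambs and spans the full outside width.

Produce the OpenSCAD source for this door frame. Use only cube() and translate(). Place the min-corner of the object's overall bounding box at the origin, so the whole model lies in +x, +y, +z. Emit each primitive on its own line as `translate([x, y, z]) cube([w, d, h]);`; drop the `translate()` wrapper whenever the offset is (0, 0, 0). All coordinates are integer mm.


cube([52, 120, 2020]);
translate([1030, 0, 0]) cube([52, 120, 2020]);
translate([0, 0, 2020]) cube([1082, 120, 115]);


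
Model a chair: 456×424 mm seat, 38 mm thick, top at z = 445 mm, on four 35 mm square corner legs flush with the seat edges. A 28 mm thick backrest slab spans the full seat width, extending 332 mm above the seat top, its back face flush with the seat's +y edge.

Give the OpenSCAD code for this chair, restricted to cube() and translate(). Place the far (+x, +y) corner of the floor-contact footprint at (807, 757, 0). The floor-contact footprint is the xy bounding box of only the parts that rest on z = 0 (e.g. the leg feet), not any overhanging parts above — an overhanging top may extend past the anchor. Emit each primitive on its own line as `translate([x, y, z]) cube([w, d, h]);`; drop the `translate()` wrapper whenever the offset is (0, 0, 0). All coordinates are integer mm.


translate([351, 333, 407]) cube([456, 424, 38]);
translate([351, 333, 0]) cube([35, 35, 407]);
translate([772, 333, 0]) cube([35, 35, 407]);
translate([351, 722, 0]) cube([35, 35, 407]);
translate([772, 722, 0]) cube([35, 35, 407]);
translate([351, 729, 445]) cube([456, 28, 332]);


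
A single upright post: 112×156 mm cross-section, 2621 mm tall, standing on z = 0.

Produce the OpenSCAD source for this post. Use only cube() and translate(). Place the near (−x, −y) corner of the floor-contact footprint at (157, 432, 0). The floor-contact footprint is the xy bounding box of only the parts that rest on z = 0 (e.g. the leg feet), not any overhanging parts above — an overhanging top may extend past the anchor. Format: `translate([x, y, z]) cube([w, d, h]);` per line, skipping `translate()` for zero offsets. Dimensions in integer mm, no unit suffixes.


translate([157, 432, 0]) cube([112, 156, 2621]);


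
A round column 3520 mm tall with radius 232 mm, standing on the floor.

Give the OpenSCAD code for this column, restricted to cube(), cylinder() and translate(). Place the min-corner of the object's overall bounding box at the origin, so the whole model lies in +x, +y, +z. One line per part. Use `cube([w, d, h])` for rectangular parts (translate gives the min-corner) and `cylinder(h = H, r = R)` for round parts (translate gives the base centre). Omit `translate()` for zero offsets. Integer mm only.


translate([232, 232, 0]) cylinder(h = 3520, r = 232);


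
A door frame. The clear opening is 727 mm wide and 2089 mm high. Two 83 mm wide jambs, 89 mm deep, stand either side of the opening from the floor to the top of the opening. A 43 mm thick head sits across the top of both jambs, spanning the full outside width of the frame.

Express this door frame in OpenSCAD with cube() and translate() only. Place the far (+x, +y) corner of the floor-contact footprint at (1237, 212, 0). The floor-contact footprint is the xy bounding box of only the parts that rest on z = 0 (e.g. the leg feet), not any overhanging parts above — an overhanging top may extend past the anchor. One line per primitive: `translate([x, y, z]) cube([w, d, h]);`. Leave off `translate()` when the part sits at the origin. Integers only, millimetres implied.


translate([344, 123, 0]) cube([83, 89, 2089]);
translate([1154, 123, 0]) cube([83, 89, 2089]);
translate([344, 123, 2089]) cube([893, 89, 43]);


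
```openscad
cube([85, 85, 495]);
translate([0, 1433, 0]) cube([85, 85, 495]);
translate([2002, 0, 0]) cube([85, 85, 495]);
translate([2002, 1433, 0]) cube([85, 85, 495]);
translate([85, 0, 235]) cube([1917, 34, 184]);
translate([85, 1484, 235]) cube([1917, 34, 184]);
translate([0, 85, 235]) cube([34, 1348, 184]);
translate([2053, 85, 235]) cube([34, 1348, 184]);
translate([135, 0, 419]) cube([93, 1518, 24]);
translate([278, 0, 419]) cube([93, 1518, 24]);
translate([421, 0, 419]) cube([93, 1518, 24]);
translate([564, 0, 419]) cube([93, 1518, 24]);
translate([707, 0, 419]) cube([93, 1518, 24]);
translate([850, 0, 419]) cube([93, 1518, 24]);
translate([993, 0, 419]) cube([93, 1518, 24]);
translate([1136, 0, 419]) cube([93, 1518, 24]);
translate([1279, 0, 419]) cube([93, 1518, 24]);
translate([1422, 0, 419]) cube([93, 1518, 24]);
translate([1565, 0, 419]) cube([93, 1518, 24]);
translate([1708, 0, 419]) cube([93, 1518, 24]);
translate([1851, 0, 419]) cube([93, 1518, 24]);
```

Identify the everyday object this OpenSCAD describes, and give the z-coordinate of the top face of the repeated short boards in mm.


A bed frame. The slat-top height is 443 mm.

Four posts, four rails, and a row of slats — a bed frame. Slats sit on the rails at z = 235 + 184 = 419; with slat thickness 24, the top is 443 mm.


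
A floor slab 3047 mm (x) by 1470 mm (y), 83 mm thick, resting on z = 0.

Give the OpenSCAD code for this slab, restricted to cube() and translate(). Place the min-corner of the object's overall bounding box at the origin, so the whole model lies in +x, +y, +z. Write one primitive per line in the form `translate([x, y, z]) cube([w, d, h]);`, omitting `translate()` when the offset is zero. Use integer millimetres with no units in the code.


cube([3047, 1470, 83]);


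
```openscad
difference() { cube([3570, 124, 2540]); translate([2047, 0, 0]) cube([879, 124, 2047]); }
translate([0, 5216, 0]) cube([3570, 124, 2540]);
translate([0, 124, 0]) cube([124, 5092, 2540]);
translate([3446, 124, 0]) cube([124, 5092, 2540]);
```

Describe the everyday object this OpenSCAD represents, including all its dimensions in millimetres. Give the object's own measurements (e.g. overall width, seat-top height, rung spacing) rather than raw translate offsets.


A single room: four walls, each 2540 mm tall and 124 mm thick, enclosing an outside footprint 3570×5340 mm (x × y), no floor or roof. The front and back walls (−y and +y sides) run the full x-width; the side walls fit between their inner faces. A door opening 879 mm wide and 2047 mm tall is cut through the front wall from the floor up, its −x edge 2047 mm from the wall's −x end.


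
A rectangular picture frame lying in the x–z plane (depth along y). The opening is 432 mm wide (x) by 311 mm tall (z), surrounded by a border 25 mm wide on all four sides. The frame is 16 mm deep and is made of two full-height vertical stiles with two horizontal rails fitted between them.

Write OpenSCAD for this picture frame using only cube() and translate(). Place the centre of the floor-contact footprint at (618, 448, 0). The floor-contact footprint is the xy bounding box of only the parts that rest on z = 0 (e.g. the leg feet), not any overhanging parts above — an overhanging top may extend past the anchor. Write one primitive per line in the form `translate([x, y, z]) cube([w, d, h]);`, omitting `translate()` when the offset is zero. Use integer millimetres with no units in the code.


translate([377, 440, 0]) cube([25, 16, 361]);
translate([834, 440, 0]) cube([25, 16, 361]);
translate([402, 440, 0]) cube([432, 16, 25]);
translate([402, 440, 336]) cube([432, 16, 25]);


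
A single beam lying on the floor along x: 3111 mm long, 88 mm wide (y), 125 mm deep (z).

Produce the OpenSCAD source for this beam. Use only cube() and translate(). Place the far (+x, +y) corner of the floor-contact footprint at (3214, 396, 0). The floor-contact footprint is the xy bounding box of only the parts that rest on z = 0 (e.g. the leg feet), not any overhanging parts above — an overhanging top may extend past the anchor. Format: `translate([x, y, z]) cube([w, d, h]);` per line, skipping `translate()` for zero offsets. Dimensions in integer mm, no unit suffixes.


translate([103, 308, 0]) cube([3111, 88, 125]);


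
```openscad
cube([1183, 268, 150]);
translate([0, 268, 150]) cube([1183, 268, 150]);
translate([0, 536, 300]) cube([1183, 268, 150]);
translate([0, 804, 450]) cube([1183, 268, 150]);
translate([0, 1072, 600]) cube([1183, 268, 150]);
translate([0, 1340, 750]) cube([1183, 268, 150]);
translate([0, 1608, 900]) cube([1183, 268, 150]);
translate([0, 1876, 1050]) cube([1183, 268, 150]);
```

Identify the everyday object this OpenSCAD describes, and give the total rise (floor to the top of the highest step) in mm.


A staircase. The total rise is 1200 mm.

8 identical blocks, each offset up and back from the previous — a staircase. Each step is 150 mm tall and there are 8 of them, so the total rise is 8 × 150 = 1200 mm.


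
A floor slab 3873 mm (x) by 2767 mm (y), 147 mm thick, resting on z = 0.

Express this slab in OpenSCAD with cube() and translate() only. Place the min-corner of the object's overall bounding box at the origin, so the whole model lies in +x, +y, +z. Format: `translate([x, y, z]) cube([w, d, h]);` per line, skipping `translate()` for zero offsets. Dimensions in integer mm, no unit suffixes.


cube([3873, 2767, 147]);


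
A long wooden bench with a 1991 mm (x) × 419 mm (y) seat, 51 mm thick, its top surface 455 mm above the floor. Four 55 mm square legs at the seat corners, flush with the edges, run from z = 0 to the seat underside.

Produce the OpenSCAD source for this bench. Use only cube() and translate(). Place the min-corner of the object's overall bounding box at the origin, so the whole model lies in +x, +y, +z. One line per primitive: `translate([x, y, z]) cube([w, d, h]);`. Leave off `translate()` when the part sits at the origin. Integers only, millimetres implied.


translate([0, 0, 404]) cube([1991, 419, 51]);
cube([55, 55, 404]);
translate([0, 364, 0]) cube([55, 55, 404]);
translate([1936, 0, 0]) cube([55, 55, 404]);
translate([1936, 364, 0]) cube([55, 55, 404]);


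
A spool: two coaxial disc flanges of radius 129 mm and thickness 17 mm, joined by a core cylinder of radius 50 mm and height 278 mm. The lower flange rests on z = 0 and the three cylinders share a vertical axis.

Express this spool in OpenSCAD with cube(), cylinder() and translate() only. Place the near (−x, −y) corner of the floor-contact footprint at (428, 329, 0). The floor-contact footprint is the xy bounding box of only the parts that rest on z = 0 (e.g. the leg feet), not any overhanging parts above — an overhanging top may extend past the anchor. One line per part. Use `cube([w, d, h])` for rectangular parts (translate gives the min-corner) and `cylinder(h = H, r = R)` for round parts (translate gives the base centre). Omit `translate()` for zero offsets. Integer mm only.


translate([557, 458, 0]) cylinder(h = 17, r = 129);
translate([557, 458, 17]) cylinder(h = 278, r = 50);
translate([557, 458, 295]) cylinder(h = 17, r = 129);


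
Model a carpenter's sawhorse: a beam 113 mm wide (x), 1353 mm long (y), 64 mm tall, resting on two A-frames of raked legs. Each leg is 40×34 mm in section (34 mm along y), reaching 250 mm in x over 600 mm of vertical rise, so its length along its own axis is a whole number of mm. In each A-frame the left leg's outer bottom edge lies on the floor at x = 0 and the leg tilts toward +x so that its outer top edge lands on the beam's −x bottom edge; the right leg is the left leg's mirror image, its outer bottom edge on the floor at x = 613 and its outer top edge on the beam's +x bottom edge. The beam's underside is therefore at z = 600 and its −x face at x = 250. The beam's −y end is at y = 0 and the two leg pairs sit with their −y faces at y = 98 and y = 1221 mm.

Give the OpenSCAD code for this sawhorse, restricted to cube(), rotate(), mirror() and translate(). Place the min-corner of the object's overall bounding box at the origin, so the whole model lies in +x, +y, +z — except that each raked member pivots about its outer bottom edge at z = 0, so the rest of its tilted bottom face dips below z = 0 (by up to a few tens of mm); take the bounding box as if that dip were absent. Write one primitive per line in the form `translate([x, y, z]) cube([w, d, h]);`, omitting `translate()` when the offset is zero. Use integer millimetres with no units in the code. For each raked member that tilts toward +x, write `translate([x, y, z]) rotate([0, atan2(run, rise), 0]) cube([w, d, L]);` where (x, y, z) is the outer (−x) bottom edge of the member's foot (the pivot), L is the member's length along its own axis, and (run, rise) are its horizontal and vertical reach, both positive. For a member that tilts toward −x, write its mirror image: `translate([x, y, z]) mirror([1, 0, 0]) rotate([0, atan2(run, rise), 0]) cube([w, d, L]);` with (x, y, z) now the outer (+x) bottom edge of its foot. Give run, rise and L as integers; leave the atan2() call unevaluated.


translate([250, 0, 600]) cube([113, 1353, 64]);
translate([0, 98, 0]) rotate([0, atan2(250, 600), 0]) cube([40, 34, 650]);
translate([613, 98, 0]) mirror([1, 0, 0]) rotate([0, atan2(250, 600), 0]) cube([40, 34, 650]);
translate([0, 1221, 0]) rotate([0, atan2(250, 600), 0]) cube([40, 34, 650]);
translate([613, 1221, 0]) mirror([1, 0, 0]) rotate([0, atan2(250, 600), 0]) cube([40, 34, 650]);


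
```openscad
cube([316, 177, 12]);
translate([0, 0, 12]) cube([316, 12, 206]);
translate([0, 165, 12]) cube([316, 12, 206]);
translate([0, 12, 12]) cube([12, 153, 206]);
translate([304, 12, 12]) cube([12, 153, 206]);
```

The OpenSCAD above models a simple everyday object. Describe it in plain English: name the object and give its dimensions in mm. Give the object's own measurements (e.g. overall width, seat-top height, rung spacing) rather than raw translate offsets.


An open-topped rectangular box: outside dimensions 316×177×218 mm, with a uniform wall and base thickness of 12 mm. The base is a full 316×177 slab on the floor; four walls sit on top of the base. The front and back walls (the −y and +y sides) span the full width; the two side walls fit between them.


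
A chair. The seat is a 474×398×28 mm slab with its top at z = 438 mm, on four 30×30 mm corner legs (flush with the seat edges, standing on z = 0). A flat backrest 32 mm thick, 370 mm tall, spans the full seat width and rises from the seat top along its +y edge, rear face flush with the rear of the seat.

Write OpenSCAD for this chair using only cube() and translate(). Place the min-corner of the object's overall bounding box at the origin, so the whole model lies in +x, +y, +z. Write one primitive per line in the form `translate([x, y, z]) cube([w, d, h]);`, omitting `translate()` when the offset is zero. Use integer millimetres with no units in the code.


// leg_h = 438 - 28 = 410
translate([0, 0, 410]) cube([474, 398, 28]);
cube([30, 30, 410]);
translate([444, 0, 0]) cube([30, 30, 410]);
translate([0, 368, 0]) cube([30, 30, 410]);
translate([444, 368, 0]) cube([30, 30, 410]);
translate([0, 366, 438]) cube([474, 32, 370]);


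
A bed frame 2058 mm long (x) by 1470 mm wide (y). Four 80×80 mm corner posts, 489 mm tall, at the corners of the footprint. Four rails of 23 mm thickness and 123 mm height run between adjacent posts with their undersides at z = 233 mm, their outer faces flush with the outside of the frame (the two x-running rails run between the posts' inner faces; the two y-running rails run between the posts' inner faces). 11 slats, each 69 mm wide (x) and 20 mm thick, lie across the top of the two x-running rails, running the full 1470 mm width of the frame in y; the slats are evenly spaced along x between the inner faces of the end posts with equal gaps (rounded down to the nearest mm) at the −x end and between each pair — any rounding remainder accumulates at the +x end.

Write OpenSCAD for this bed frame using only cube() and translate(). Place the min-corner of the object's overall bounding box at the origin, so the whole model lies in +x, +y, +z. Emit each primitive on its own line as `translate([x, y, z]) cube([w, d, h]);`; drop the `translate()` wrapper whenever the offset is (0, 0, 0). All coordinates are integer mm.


cube([80, 80, 489]);
translate([0, 1390, 0]) cube([80, 80, 489]);
translate([1978, 0, 0]) cube([80, 80, 489]);
translate([1978, 1390, 0]) cube([80, 80, 489]);
translate([80, 0, 233]) cube([1898, 23, 123]);
translate([80, 1447, 233]) cube([1898, 23, 123]);
translate([0, 80, 233]) cube([23, 1310, 123]);
translate([2035, 80, 233]) cube([23, 1310, 123]);
translate([174, 0, 356]) cube([69, 1470, 20]);
translate([337, 0, 356]) cube([69, 1470, 20]);
translate([500, 0, 356]) cube([69, 1470, 20]);
translate([663, 0, 356]) cube([69, 1470, 20]);
translate([826, 0, 356]) cube([69, 1470, 20]);
translate([989, 0, 356]) cube([69, 1470, 20]);
translate([1152, 0, 356]) cube([69, 1470, 20]);
translate([1315, 0, 356]) cube([69, 1470, 20]);
translate([1478, 0, 356]) cube([69, 1470, 20]);
translate([1641, 0, 356]) cube([69, 1470, 20]);
translate([1804, 0, 356]) cube([69, 1470, 20]);


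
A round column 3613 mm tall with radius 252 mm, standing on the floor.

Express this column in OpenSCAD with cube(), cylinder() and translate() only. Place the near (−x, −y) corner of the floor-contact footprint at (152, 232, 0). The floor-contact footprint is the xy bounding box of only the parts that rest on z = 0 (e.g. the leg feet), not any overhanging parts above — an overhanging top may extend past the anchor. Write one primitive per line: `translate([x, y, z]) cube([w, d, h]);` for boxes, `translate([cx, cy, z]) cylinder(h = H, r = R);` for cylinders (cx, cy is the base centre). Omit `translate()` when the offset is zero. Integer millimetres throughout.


translate([404, 484, 0]) cylinder(h = 3613, r = 252);


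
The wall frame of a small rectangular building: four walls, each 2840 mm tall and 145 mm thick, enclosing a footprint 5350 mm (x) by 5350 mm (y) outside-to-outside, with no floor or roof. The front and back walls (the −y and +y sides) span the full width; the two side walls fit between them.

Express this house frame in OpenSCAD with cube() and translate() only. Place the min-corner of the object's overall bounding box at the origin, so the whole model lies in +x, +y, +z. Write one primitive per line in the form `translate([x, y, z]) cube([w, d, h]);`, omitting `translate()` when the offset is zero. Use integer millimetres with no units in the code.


cube([5350, 145, 2840]);
translate([0, 5205, 0]) cube([5350, 145, 2840]);
translate([0, 145, 0]) cube([145, 5060, 2840]);
translate([5205, 145, 0]) cube([145, 5060, 2840]);


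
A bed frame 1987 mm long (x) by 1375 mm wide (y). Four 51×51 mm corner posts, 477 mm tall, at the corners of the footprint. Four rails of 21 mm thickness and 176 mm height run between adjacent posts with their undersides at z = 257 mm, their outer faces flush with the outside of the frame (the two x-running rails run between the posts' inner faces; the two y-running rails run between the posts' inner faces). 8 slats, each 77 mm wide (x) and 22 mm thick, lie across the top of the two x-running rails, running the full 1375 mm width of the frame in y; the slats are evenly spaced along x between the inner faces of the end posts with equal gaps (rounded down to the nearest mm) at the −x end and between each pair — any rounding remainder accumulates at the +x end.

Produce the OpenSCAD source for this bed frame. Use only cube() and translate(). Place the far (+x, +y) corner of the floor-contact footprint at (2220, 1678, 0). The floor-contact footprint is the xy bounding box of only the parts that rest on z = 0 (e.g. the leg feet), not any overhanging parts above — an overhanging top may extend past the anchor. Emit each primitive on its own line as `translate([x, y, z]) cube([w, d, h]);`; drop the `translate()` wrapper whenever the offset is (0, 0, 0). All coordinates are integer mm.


// slat z = rail_z + rail_h = 257 + 176 = 433
// slat gap = ⌊(1885 − 8·77) / 9⌋ = 141
translate([233, 303, 0]) cube([51, 51, 477]);
translate([233, 1627, 0]) cube([51, 51, 477]);
translate([2169, 303, 0]) cube([51, 51, 477]);
translate([2169, 1627, 0]) cube([51, 51, 477]);
translate([284, 303, 257]) cube([1885, 21, 176]);
translate([284, 1657, 257]) cube([1885, 21, 176]);
translate([233, 354, 257]) cube([21, 1273, 176]);
translate([2199, 354, 257]) cube([21, 1273, 176]);
translate([425, 303, 433]) cube([77, 1375, 22]);
translate([643, 303, 433]) cube([77, 1375, 22]);
translate([861, 303, 433]) cube([77, 1375, 22]);
translate([1079, 303, 433]) cube([77, 1375, 22]);
translate([1297, 303, 433]) cube([77, 1375, 22]);
translate([1515, 303, 433]) cube([77, 1375, 22]);
translate([1733, 303, 433]) cube([77, 1375, 22]);
translate([1951, 303, 433]) cube([77, 1375, 22]);


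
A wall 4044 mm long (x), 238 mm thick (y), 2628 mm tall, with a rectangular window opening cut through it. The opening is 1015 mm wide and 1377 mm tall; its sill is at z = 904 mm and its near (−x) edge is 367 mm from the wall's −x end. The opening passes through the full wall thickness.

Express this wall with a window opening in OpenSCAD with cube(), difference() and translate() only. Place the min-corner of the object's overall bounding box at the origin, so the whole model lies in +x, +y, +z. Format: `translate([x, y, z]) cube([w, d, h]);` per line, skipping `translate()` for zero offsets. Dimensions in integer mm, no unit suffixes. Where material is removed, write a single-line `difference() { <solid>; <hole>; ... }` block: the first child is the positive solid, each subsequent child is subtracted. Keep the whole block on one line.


difference() { cube([4044, 238, 2628]); translate([367, 0, 904]) cube([1015, 238, 1377]); }


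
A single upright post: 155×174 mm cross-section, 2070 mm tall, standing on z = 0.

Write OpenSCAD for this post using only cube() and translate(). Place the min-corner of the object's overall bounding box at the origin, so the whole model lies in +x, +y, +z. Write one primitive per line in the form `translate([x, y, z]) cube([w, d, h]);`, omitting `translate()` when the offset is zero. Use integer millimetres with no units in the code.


cube([155, 174, 2070]);


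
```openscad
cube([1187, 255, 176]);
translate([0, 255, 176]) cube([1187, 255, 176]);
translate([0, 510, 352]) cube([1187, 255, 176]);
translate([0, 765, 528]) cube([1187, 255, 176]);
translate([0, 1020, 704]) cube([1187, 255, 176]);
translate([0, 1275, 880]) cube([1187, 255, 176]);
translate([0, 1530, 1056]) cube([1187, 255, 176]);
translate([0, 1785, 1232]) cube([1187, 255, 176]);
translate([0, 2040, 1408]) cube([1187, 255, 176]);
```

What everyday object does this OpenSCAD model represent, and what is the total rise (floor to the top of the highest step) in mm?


A staircase. The total rise is 1584 mm.

9 identical blocks, each offset up and back from the previous — a staircase. Each step is 176 mm tall and there are 9 of them, so the total rise is 9 × 176 = 1584 mm.


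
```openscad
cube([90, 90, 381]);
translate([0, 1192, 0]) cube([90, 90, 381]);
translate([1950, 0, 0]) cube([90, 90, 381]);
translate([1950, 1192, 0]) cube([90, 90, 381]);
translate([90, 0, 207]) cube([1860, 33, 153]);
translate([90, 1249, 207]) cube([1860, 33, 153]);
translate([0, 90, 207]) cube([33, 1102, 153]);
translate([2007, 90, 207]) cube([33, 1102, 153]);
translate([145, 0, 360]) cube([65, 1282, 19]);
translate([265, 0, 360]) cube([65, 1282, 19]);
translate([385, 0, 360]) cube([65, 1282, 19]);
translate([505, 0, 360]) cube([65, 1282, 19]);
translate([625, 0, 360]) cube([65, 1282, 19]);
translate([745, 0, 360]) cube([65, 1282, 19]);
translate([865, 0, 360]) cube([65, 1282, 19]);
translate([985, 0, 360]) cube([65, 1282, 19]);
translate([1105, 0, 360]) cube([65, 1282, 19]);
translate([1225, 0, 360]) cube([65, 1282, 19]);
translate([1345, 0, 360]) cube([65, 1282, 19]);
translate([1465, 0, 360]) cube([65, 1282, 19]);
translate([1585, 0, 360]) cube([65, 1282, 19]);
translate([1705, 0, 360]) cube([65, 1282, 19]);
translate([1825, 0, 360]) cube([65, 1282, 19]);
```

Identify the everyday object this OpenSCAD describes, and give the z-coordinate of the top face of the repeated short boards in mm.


A bed frame. The slat-top height is 379 mm.

Four posts, four rails, and a row of slats — a bed frame. Slats sit on the rails at z = 207 + 153 = 360; with slat thickness 19, the top is 379 mm.
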